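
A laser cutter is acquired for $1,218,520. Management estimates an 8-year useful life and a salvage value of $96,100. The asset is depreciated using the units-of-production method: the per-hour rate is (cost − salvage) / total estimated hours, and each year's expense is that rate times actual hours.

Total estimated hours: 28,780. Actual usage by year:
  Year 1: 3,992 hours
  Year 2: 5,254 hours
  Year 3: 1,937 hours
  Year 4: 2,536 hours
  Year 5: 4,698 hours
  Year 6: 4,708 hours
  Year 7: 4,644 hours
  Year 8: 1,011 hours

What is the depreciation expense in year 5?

$183,222

Depreciable base = $1,218,520 − $96,100 = $1,122,420.
Rate = $1,122,420 / 28,780 hours = $39 per hour.
Year 1: 3,992 × $39 = $155,688. Book value $1,062,832.
Year 2: 5,254 × $39 = $204,906. Book value $857,926.
Year 3: 1,937 × $39 = $75,543. Book value $782,383.
Year 4: 2,536 × $39 = $98,904. Book value $683,479.
Year 5: 4,698 × $39 = $183,222. Book value $500,257.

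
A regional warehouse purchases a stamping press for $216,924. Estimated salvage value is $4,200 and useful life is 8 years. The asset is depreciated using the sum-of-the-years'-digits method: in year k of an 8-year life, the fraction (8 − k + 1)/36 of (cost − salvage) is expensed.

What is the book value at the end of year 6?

Depreciable base = $216,924 − $4,200 = $212,724.
Sum of the years' digits = 8+7+6+5+4+3+2+1 = 36.
Year 1: $212,724 × 8/36 = $47,272. Book value $169,652.
Year 2: $212,724 × 7/36 = $41,363. Book value $128,289.
Year 3: $212,724 × 6/36 = $35,454. Book value $92,835.
Year 4: $212,724 × 5/36 = $29,545. Book value $63,290.
Year 5: $212,724 × 4/36 = $23,636. Book value $39,654.
Year 6: $212,724 × 3/36 = $17,727. Book value $21,927.

$21,927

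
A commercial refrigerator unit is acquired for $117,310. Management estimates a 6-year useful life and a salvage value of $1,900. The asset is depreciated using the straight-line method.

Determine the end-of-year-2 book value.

$78,840

Depreciable base = $117,310 − $1,900 = $115,410.
Annual expense = $115,410 / 6 = $19,235.
End of year 1: book value $98,075.
End of year 2: book value $78,840.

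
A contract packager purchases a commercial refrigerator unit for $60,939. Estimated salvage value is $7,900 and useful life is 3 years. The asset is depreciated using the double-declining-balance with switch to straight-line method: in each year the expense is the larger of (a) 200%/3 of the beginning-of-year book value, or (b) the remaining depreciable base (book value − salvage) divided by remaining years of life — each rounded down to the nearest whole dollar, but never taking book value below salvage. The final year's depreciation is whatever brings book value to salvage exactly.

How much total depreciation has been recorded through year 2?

$53,039

Depreciable base = $60,939 − $7,900 = $53,039.
Year 1: DB = ⌊$60,939 × 200%/3⌋ = $40,626; SL = ⌊$53,039/3⌋ = $17,679 → take DB $40,626. Book value $20,313.
Year 2: DB = ⌊$20,313 × 200%/3⌋ = $13,542; SL = ⌊$12,413/2⌋ = $6,206 → take DB $13,542, capped at $12,413. Book value $7,900.
Accumulated through year 2 = $60,939 − $7,900 = $53,039.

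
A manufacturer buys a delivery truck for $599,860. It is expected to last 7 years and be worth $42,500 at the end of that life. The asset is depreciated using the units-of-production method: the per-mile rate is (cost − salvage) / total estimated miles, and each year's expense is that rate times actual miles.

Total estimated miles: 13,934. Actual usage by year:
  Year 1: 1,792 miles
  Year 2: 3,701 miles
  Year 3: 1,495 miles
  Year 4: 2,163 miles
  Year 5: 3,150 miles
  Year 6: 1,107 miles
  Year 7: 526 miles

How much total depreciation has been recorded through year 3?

$279,520

Depreciable base = $599,860 − $42,500 = $557,360.
Rate = $557,360 / 13,934 miles = $40 per mile.
Year 1: 1,792 × $40 = $71,680. Book value $528,180.
Year 2: 3,701 × $40 = $148,040. Book value $380,140.
Year 3: 1,495 × $40 = $59,800. Book value $320,340.
Accumulated through year 3 = $599,860 − $320,340 = $279,520.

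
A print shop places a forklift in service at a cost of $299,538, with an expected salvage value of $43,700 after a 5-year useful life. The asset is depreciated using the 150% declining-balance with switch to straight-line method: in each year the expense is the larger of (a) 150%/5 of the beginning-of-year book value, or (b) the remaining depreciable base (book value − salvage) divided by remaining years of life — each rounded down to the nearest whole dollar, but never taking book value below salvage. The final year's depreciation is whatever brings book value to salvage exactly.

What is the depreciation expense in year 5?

$28,220

Depreciable base = $299,538 − $43,700 = $255,838.
Year 1: DB = ⌊$299,538 × 150%/5⌋ = $89,861; SL = ⌊$255,838/5⌋ = $51,167 → take DB $89,861. Book value $209,677.
Year 2: DB = ⌊$209,677 × 150%/5⌋ = $62,903; SL = ⌊$165,977/4⌋ = $41,494 → take DB $62,903. Book value $146,774.
Year 3: DB = ⌊$146,774 × 150%/5⌋ = $44,032; SL = ⌊$103,074/3⌋ = $34,358 → take DB $44,032. Book value $102,742.
Year 4: DB = ⌊$102,742 × 150%/5⌋ = $30,822; SL = ⌊$59,042/2⌋ = $29,521 → take DB $30,822. Book value $71,920.
Year 5 (final): $71,920 − $43,700 = $28,220. Book value $43,700.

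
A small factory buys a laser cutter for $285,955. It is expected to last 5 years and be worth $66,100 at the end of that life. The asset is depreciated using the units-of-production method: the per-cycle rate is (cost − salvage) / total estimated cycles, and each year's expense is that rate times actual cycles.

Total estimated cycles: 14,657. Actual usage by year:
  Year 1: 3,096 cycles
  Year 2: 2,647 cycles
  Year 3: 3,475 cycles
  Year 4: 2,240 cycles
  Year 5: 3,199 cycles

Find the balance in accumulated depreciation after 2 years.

Depreciable base = $285,955 − $66,100 = $219,855.
Rate = $219,855 / 14,657 cycles = $15 per cycle.
Year 1: 3,096 × $15 = $46,440. Book value $239,515.
Year 2: 2,647 × $15 = $39,705. Book value $199,810.
Accumulated through year 2 = $285,955 − $199,810 = $86,145.

$86,145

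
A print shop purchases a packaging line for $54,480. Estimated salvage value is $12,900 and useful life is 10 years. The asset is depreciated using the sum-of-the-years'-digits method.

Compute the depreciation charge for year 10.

$756

Depreciable base = $54,480 − $12,900 = $41,580.
Sum of the years' digits = 10+9+8+7+6+5+4+3+2+1 = 55.
Year 1: $41,580 × 10/55 = $7,560. Book value $46,920.
Year 2: $41,580 × 9/55 = $6,804. Book value $40,116.
Year 3: $41,580 × 8/55 = $6,048. Book value $34,068.
Year 4: $41,580 × 7/55 = $5,292. Book value $28,776.
Year 5: $41,580 × 6/55 = $4,536. Book value $24,240.
Year 6: $41,580 × 5/55 = $3,780. Book value $20,460.
Year 7: $41,580 × 4/55 = $3,024. Book value $17,436.
Year 8: $41,580 × 3/55 = $2,268. Book value $15,168.
Year 9: $41,580 × 2/55 = $1,512. Book value $13,656.
Year 10: $41,580 × 1/55 = $756. Book value $12,900.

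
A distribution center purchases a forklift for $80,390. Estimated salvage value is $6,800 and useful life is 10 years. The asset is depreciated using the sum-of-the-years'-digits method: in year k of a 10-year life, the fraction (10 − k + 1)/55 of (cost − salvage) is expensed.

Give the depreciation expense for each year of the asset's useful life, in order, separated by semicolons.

$13,380; $12,042; $10,704; $9,366; $8,028; $6,690; $5,352; $4,014; $2,676; $1,338

Depreciable base = $80,390 − $6,800 = $73,590.
Sum of the years' digits = 10+9+8+7+6+5+4+3+2+1 = 55.
Year 1: $73,590 × 10/55 = $13,380. Book value $67,010.
Year 2: $73,590 × 9/55 = $12,042. Book value $54,968.
Year 3: $73,590 × 8/55 = $10,704. Book value $44,264.
Year 4: $73,590 × 7/55 = $9,366. Book value $34,898.
Year 5: $73,590 × 6/55 = $8,028. Book value $26,870.
Year 6: $73,590 × 5/55 = $6,690. Book value $20,180.
Year 7: $73,590 × 4/55 = $5,352. Book value $14,828.
Year 8: $73,590 × 3/55 = $4,014. Book value $10,814.
Year 9: $73,590 × 2/55 = $2,676. Book value $8,138.
Year 10: $73,590 × 1/55 = $1,338. Book value $6,800.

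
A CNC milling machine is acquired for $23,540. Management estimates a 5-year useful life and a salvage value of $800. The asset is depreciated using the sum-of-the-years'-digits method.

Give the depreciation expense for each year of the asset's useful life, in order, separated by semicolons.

Depreciable base = $23,540 − $800 = $22,740.
Sum of the years' digits = 5+4+3+2+1 = 15.
Year 1: $22,740 × 5/15 = $7,580. Book value $15,960.
Year 2: $22,740 × 4/15 = $6,064. Book value $9,896.
Year 3: $22,740 × 3/15 = $4,548. Book value $5,348.
Year 4: $22,740 × 2/15 = $3,032. Book value $2,316.
Year 5: $22,740 × 1/15 = $1,516. Book value $800.

$7,580; $6,064; $4,548; $3,032; $1,516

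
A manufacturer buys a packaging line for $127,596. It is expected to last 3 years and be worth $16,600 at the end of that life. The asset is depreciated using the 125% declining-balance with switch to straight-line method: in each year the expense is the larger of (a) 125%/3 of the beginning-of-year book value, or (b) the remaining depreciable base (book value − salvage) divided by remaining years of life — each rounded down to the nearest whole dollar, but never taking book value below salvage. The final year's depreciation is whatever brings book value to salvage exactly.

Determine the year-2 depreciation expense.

$31,012

Depreciable base = $127,596 − $16,600 = $110,996.
Year 1: DB = ⌊$127,596 × 125%/3⌋ = $53,165; SL = ⌊$110,996/3⌋ = $36,998 → take DB $53,165. Book value $74,431.
Year 2: DB = ⌊$74,431 × 125%/3⌋ = $31,012; SL = ⌊$57,831/2⌋ = $28,915 → take DB $31,012. Book value $43,419.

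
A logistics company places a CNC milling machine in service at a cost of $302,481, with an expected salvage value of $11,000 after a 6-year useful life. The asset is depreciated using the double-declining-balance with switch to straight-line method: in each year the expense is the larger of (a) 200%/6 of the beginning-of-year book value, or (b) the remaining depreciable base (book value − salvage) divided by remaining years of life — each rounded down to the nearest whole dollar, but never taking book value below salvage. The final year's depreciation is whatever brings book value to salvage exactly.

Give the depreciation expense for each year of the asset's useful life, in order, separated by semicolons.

Depreciable base = $302,481 − $11,000 = $291,481.
Year 1: DB = ⌊$302,481 × 200%/6⌋ = $100,827; SL = ⌊$291,481/6⌋ = $48,580 → take DB $100,827. Book value $201,654.
Year 2: DB = ⌊$201,654 × 200%/6⌋ = $67,218; SL = ⌊$190,654/5⌋ = $38,130 → take DB $67,218. Book value $134,436.
Year 3: DB = ⌊$134,436 × 200%/6⌋ = $44,812; SL = ⌊$123,436/4⌋ = $30,859 → take DB $44,812. Book value $89,624.
Year 4: DB = ⌊$89,624 × 200%/6⌋ = $29,874; SL = ⌊$78,624/3⌋ = $26,208 → take DB $29,874. Book value $59,750.
Year 5: DB = ⌊$59,750 × 200%/6⌋ = $19,916; SL = ⌊$48,750/2⌋ = $24,375 → take SL $24,375. Book value $35,375.
Year 6 (final): $35,375 − $11,000 = $24,375. Book value $11,000.

$100,827; $67,218; $44,812; $29,874; $24,375; $24,375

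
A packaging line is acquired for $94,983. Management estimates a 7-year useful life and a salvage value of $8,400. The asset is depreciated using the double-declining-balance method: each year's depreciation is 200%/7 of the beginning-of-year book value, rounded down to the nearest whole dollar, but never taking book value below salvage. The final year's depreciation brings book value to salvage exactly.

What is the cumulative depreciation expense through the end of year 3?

$60,368

Depreciable base = $94,983 − $8,400 = $86,583.
Year 1: ⌊$94,983 × 200%/7⌋ = $27,138. Book value $67,845.
Year 2: ⌊$67,845 × 200%/7⌋ = $19,384. Book value $48,461.
Year 3: ⌊$48,461 × 200%/7⌋ = $13,846. Book value $34,615.
Accumulated through year 3 = $94,983 − $34,615 = $60,368.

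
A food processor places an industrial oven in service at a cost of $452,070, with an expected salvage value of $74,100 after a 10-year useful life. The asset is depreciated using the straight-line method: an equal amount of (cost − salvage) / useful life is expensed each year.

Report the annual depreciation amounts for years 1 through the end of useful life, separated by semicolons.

Depreciable base = $452,070 − $74,100 = $377,970.
Annual expense = $377,970 / 10 = $37,797.
End of year 1: book value $414,273.
End of year 2: book value $376,476.
End of year 3: book value $338,679.
End of year 4: book value $300,882.
End of year 5: book value $263,085.
End of year 6: book value $225,288.
End of year 7: book value $187,491.
End of year 8: book value $149,694.
End of year 9: book value $111,897.
End of year 10: book value $74,100.

$37,797; $37,797; $37,797; $37,797; $37,797; $37,797; $37,797; $37,797; $37,797; $37,797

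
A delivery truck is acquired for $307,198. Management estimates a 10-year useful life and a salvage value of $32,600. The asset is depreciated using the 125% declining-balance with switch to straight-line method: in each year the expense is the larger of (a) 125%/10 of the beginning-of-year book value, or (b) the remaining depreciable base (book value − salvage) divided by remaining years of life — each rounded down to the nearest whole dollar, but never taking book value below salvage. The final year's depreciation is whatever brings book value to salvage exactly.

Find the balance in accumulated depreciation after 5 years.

$151,702

Depreciable base = $307,198 − $32,600 = $274,598.
Year 1: DB = ⌊$307,198 × 125%/10⌋ = $38,399; SL = ⌊$274,598/10⌋ = $27,459 → take DB $38,399. Book value $268,799.
Year 2: DB = ⌊$268,799 × 125%/10⌋ = $33,599; SL = ⌊$236,199/9⌋ = $26,244 → take DB $33,599. Book value $235,200.
Year 3: DB = ⌊$235,200 × 125%/10⌋ = $29,400; SL = ⌊$202,600/8⌋ = $25,325 → take DB $29,400. Book value $205,800.
Year 4: DB = ⌊$205,800 × 125%/10⌋ = $25,725; SL = ⌊$173,200/7⌋ = $24,742 → take DB $25,725. Book value $180,075.
Year 5: DB = ⌊$180,075 × 125%/10⌋ = $22,509; SL = ⌊$147,475/6⌋ = $24,579 → take SL $24,579. Book value $155,496.
Accumulated through year 5 = $307,198 − $155,496 = $151,702.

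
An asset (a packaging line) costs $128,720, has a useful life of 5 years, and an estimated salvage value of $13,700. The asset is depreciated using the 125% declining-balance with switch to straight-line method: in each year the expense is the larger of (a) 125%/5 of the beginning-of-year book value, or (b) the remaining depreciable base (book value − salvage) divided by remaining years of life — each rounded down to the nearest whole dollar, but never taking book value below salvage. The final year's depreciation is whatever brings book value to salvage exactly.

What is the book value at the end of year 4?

$33,269

Depreciable base = $128,720 − $13,700 = $115,020.
Year 1: DB = ⌊$128,720 × 125%/5⌋ = $32,180; SL = ⌊$115,020/5⌋ = $23,004 → take DB $32,180. Book value $96,540.
Year 2: DB = ⌊$96,540 × 125%/5⌋ = $24,135; SL = ⌊$82,840/4⌋ = $20,710 → take DB $24,135. Book value $72,405.
Year 3: DB = ⌊$72,405 × 125%/5⌋ = $18,101; SL = ⌊$58,705/3⌋ = $19,568 → take SL $19,568. Book value $52,837.
Year 4: DB = ⌊$52,837 × 125%/5⌋ = $13,209; SL = ⌊$39,137/2⌋ = $19,568 → take SL $19,568. Book value $33,269.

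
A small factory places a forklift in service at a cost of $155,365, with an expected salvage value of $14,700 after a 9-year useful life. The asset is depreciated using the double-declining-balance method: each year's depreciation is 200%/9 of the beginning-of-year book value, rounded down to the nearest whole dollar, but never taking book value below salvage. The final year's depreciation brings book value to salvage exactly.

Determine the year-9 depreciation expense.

$6,108

Depreciable base = $155,365 − $14,700 = $140,665.
Year 1: ⌊$155,365 × 200%/9⌋ = $34,525. Book value $120,840.
Year 2: ⌊$120,840 × 200%/9⌋ = $26,853. Book value $93,987.
Year 3: ⌊$93,987 × 200%/9⌋ = $20,886. Book value $73,101.
Year 4: ⌊$73,101 × 200%/9⌋ = $16,244. Book value $56,857.
Year 5: ⌊$56,857 × 200%/9⌋ = $12,634. Book value $44,223.
Year 6: ⌊$44,223 × 200%/9⌋ = $9,827. Book value $34,396.
Year 7: ⌊$34,396 × 200%/9⌋ = $7,643. Book value $26,753.
Year 8: ⌊$26,753 × 200%/9⌋ = $5,945. Book value $20,808.
Year 9 (final): $20,808 − $14,700 = $6,108. Book value $14,700.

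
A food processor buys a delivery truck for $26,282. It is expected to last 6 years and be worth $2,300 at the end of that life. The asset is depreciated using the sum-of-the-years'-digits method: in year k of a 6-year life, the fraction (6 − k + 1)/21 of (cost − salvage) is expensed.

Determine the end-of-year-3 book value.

$9,152

Depreciable base = $26,282 − $2,300 = $23,982.
Sum of the years' digits = 6+5+4+3+2+1 = 21.
Year 1: $23,982 × 6/21 = $6,852. Book value $19,430.
Year 2: $23,982 × 5/21 = $5,710. Book value $13,720.
Year 3: $23,982 × 4/21 = $4,568. Book value $9,152.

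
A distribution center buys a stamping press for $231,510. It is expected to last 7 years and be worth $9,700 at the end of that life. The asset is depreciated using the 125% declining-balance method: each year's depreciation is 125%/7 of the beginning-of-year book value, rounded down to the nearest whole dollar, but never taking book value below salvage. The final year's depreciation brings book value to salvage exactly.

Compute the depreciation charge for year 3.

$27,894

Depreciable base = $231,510 − $9,700 = $221,810.
Year 1: ⌊$231,510 × 125%/7⌋ = $41,341. Book value $190,169.
Year 2: ⌊$190,169 × 125%/7⌋ = $33,958. Book value $156,211.
Year 3: ⌊$156,211 × 125%/7⌋ = $27,894. Book value $128,317.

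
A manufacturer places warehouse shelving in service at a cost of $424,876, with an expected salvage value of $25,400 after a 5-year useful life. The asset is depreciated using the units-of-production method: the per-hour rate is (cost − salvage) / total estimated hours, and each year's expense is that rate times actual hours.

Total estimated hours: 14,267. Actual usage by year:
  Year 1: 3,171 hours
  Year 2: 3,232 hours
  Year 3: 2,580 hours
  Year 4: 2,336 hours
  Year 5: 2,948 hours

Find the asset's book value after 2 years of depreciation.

Depreciable base = $424,876 − $25,400 = $399,476.
Rate = $399,476 / 14,267 hours = $28 per hour.
Year 1: 3,171 × $28 = $88,788. Book value $336,088.
Year 2: 3,232 × $28 = $90,496. Book value $245,592.

$245,592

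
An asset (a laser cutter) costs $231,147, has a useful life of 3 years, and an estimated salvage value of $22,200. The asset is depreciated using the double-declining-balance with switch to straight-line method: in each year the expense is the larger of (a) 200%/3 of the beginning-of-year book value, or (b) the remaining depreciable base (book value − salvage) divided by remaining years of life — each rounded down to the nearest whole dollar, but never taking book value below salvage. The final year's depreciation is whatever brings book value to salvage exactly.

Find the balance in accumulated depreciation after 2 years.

Depreciable base = $231,147 − $22,200 = $208,947.
Year 1: DB = ⌊$231,147 × 200%/3⌋ = $154,098; SL = ⌊$208,947/3⌋ = $69,649 → take DB $154,098. Book value $77,049.
Year 2: DB = ⌊$77,049 × 200%/3⌋ = $51,366; SL = ⌊$54,849/2⌋ = $27,424 → take DB $51,366. Book value $25,683.
Accumulated through year 2 = $231,147 − $25,683 = $205,464.

$205,464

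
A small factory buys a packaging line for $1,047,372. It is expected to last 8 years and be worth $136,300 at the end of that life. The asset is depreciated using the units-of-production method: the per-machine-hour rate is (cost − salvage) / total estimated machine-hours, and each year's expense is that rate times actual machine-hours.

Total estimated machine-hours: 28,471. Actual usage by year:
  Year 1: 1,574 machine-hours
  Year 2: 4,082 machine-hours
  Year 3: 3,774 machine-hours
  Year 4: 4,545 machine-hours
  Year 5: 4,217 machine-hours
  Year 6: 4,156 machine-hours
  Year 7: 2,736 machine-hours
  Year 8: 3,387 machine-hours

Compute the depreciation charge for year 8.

Depreciable base = $1,047,372 − $136,300 = $911,072.
Rate = $911,072 / 28,471 machine-hours = $32 per machine-hour.
Year 1: 1,574 × $32 = $50,368. Book value $997,004.
Year 2: 4,082 × $32 = $130,624. Book value $866,380.
Year 3: 3,774 × $32 = $120,768. Book value $745,612.
Year 4: 4,545 × $32 = $145,440. Book value $600,172.
Year 5: 4,217 × $32 = $134,944. Book value $465,228.
Year 6: 4,156 × $32 = $132,992. Book value $332,236.
Year 7: 2,736 × $32 = $87,552. Book value $244,684.
Year 8: 3,387 × $32 = $108,384. Book value $136,300.

$108,384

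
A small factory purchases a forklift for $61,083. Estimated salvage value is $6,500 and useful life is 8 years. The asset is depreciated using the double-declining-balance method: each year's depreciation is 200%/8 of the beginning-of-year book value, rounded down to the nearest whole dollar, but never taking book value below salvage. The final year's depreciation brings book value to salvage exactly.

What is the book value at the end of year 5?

$14,496

Depreciable base = $61,083 − $6,500 = $54,583.
Year 1: ⌊$61,083 × 200%/8⌋ = $15,270. Book value $45,813.
Year 2: ⌊$45,813 × 200%/8⌋ = $11,453. Book value $34,360.
Year 3: ⌊$34,360 × 200%/8⌋ = $8,590. Book value $25,770.
Year 4: ⌊$25,770 × 200%/8⌋ = $6,442. Book value $19,328.
Year 5: ⌊$19,328 × 200%/8⌋ = $4,832. Book value $14,496.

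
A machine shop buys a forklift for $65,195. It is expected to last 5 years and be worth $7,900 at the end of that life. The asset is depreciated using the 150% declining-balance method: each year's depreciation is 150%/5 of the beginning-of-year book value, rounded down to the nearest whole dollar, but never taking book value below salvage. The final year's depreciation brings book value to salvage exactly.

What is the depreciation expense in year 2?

Depreciable base = $65,195 − $7,900 = $57,295.
Year 1: ⌊$65,195 × 150%/5⌋ = $19,558. Book value $45,637.
Year 2: ⌊$45,637 × 150%/5⌋ = $13,691. Book value $31,946.

$13,691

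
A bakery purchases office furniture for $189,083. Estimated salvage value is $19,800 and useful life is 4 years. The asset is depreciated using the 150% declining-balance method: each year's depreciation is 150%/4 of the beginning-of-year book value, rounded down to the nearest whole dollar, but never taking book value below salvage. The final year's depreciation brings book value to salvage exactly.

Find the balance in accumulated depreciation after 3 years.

$142,919

Depreciable base = $189,083 − $19,800 = $169,283.
Year 1: ⌊$189,083 × 150%/4⌋ = $70,906. Book value $118,177.
Year 2: ⌊$118,177 × 150%/4⌋ = $44,316. Book value $73,861.
Year 3: ⌊$73,861 × 150%/4⌋ = $27,697. Book value $46,164.
Accumulated through year 3 = $189,083 − $46,164 = $142,919.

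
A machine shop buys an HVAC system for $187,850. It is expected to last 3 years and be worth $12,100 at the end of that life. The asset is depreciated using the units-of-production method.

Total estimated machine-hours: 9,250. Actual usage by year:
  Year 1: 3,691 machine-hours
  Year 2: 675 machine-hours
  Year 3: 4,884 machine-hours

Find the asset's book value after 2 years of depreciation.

Depreciable base = $187,850 − $12,100 = $175,750.
Rate = $175,750 / 9,250 machine-hours = $19 per machine-hour.
Year 1: 3,691 × $19 = $70,129. Book value $117,721.
Year 2: 675 × $19 = $12,825. Book value $104,896.

$104,896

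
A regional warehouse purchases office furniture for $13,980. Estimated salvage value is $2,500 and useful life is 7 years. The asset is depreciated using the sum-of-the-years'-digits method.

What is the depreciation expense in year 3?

Depreciable base = $13,980 − $2,500 = $11,480.
Sum of the years' digits = 7+6+5+4+3+2+1 = 28.
Year 1: $11,480 × 7/28 = $2,870. Book value $11,110.
Year 2: $11,480 × 6/28 = $2,460. Book value $8,650.
Year 3: $11,480 × 5/28 = $2,050. Book value $6,600.

$2,050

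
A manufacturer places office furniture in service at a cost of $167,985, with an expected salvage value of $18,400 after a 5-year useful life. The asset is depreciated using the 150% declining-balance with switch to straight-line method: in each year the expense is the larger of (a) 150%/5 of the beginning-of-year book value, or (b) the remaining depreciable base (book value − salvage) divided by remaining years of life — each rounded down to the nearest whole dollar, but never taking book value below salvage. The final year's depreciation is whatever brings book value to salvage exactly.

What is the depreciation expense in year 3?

Depreciable base = $167,985 − $18,400 = $149,585.
Year 1: DB = ⌊$167,985 × 150%/5⌋ = $50,395; SL = ⌊$149,585/5⌋ = $29,917 → take DB $50,395. Book value $117,590.
Year 2: DB = ⌊$117,590 × 150%/5⌋ = $35,277; SL = ⌊$99,190/4⌋ = $24,797 → take DB $35,277. Book value $82,313.
Year 3: DB = ⌊$82,313 × 150%/5⌋ = $24,693; SL = ⌊$63,913/3⌋ = $21,304 → take DB $24,693. Book value $57,620.

$24,693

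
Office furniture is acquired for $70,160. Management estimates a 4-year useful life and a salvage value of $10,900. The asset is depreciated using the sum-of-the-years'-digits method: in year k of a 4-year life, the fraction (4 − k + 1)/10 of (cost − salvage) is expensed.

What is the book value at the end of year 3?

Depreciable base = $70,160 − $10,900 = $59,260.
Sum of the years' digits = 4+3+2+1 = 10.
Year 1: $59,260 × 4/10 = $23,704. Book value $46,456.
Year 2: $59,260 × 3/10 = $17,778. Book value $28,678.
Year 3: $59,260 × 2/10 = $11,852. Book value $16,826.

$16,826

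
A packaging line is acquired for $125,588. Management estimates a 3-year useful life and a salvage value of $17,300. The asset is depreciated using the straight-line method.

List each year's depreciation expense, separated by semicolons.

Depreciable base = $125,588 − $17,300 = $108,288.
Annual expense = $108,288 / 3 = $36,096.
End of year 1: book value $89,492.
End of year 2: book value $53,396.
End of year 3: book value $17,300.

$36,096; $36,096; $36,096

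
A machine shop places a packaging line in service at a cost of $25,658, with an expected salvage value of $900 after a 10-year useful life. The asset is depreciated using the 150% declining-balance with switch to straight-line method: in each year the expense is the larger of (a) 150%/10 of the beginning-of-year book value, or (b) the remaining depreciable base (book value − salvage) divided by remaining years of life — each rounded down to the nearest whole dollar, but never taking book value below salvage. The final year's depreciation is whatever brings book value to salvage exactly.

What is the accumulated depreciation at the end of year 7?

Depreciable base = $25,658 − $900 = $24,758.
Year 1: DB = ⌊$25,658 × 150%/10⌋ = $3,848; SL = ⌊$24,758/10⌋ = $2,475 → take DB $3,848. Book value $21,810.
Year 2: DB = ⌊$21,810 × 150%/10⌋ = $3,271; SL = ⌊$20,910/9⌋ = $2,323 → take DB $3,271. Book value $18,539.
Year 3: DB = ⌊$18,539 × 150%/10⌋ = $2,780; SL = ⌊$17,639/8⌋ = $2,204 → take DB $2,780. Book value $15,759.
Year 4: DB = ⌊$15,759 × 150%/10⌋ = $2,363; SL = ⌊$14,859/7⌋ = $2,122 → take DB $2,363. Book value $13,396.
Year 5: DB = ⌊$13,396 × 150%/10⌋ = $2,009; SL = ⌊$12,496/6⌋ = $2,082 → take SL $2,082. Book value $11,314.
Year 6: DB = ⌊$11,314 × 150%/10⌋ = $1,697; SL = ⌊$10,414/5⌋ = $2,082 → take SL $2,082. Book value $9,232.
Year 7: DB = ⌊$9,232 × 150%/10⌋ = $1,384; SL = ⌊$8,332/4⌋ = $2,083 → take SL $2,083. Book value $7,149.
Accumulated through year 7 = $25,658 − $7,149 = $18,509.

$18,509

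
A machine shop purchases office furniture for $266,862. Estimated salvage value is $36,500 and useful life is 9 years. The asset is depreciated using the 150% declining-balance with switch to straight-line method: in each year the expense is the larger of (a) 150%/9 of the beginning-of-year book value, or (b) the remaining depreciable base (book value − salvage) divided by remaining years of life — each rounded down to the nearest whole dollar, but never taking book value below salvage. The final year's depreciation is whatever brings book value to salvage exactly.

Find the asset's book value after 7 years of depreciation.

Depreciable base = $266,862 − $36,500 = $230,362.
Year 1: DB = ⌊$266,862 × 150%/9⌋ = $44,477; SL = ⌊$230,362/9⌋ = $25,595 → take DB $44,477. Book value $222,385.
Year 2: DB = ⌊$222,385 × 150%/9⌋ = $37,064; SL = ⌊$185,885/8⌋ = $23,235 → take DB $37,064. Book value $185,321.
Year 3: DB = ⌊$185,321 × 150%/9⌋ = $30,886; SL = ⌊$148,821/7⌋ = $21,260 → take DB $30,886. Book value $154,435.
Year 4: DB = ⌊$154,435 × 150%/9⌋ = $25,739; SL = ⌊$117,935/6⌋ = $19,655 → take DB $25,739. Book value $128,696.
Year 5: DB = ⌊$128,696 × 150%/9⌋ = $21,449; SL = ⌊$92,196/5⌋ = $18,439 → take DB $21,449. Book value $107,247.
Year 6: DB = ⌊$107,247 × 150%/9⌋ = $17,874; SL = ⌊$70,747/4⌋ = $17,686 → take DB $17,874. Book value $89,373.
Year 7: DB = ⌊$89,373 × 150%/9⌋ = $14,895; SL = ⌊$52,873/3⌋ = $17,624 → take SL $17,624. Book value $71,749.

$71,749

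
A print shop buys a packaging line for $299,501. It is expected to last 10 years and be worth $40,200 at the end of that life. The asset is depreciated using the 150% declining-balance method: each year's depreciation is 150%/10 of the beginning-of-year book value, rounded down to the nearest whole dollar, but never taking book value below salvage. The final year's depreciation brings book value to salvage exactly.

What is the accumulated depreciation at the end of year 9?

Depreciable base = $299,501 − $40,200 = $259,301.
Year 1: ⌊$299,501 × 150%/10⌋ = $44,925. Book value $254,576.
Year 2: ⌊$254,576 × 150%/10⌋ = $38,186. Book value $216,390.
Year 3: ⌊$216,390 × 150%/10⌋ = $32,458. Book value $183,932.
Year 4: ⌊$183,932 × 150%/10⌋ = $27,589. Book value $156,343.
Year 5: ⌊$156,343 × 150%/10⌋ = $23,451. Book value $132,892.
Year 6: ⌊$132,892 × 150%/10⌋ = $19,933. Book value $112,959.
Year 7: ⌊$112,959 × 150%/10⌋ = $16,943. Book value $96,016.
Year 8: ⌊$96,016 × 150%/10⌋ = $14,402. Book value $81,614.
Year 9: ⌊$81,614 × 150%/10⌋ = $12,242. Book value $69,372.
Accumulated through year 9 = $299,501 − $69,372 = $230,129.

$230,129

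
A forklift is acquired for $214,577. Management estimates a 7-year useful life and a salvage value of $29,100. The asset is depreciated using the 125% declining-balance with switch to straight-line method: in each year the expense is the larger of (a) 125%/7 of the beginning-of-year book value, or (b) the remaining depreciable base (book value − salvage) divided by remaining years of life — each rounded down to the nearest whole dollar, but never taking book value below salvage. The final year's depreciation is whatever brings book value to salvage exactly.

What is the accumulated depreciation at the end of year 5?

Depreciable base = $214,577 − $29,100 = $185,477.
Year 1: DB = ⌊$214,577 × 125%/7⌋ = $38,317; SL = ⌊$185,477/7⌋ = $26,496 → take DB $38,317. Book value $176,260.
Year 2: DB = ⌊$176,260 × 125%/7⌋ = $31,475; SL = ⌊$147,160/6⌋ = $24,526 → take DB $31,475. Book value $144,785.
Year 3: DB = ⌊$144,785 × 125%/7⌋ = $25,854; SL = ⌊$115,685/5⌋ = $23,137 → take DB $25,854. Book value $118,931.
Year 4: DB = ⌊$118,931 × 125%/7⌋ = $21,237; SL = ⌊$89,831/4⌋ = $22,457 → take SL $22,457. Book value $96,474.
Year 5: DB = ⌊$96,474 × 125%/7⌋ = $17,227; SL = ⌊$67,374/3⌋ = $22,458 → take SL $22,458. Book value $74,016.
Accumulated through year 5 = $214,577 − $74,016 = $140,561.

$140,561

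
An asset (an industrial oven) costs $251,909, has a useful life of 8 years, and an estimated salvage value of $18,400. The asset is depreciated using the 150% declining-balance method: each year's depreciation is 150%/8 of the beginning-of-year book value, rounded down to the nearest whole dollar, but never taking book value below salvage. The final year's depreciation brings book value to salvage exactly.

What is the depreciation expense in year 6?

Depreciable base = $251,909 − $18,400 = $233,509.
Year 1: ⌊$251,909 × 150%/8⌋ = $47,232. Book value $204,677.
Year 2: ⌊$204,677 × 150%/8⌋ = $38,376. Book value $166,301.
Year 3: ⌊$166,301 × 150%/8⌋ = $31,181. Book value $135,120.
Year 4: ⌊$135,120 × 150%/8⌋ = $25,335. Book value $109,785.
Year 5: ⌊$109,785 × 150%/8⌋ = $20,584. Book value $89,201.
Year 6: ⌊$89,201 × 150%/8⌋ = $16,725. Book value $72,476.

$16,725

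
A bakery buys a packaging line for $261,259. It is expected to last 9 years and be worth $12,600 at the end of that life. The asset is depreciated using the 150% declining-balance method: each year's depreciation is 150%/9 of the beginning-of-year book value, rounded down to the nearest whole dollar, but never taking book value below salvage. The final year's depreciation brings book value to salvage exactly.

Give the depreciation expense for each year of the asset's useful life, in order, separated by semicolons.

Depreciable base = $261,259 − $12,600 = $248,659.
Year 1: ⌊$261,259 × 150%/9⌋ = $43,543. Book value $217,716.
Year 2: ⌊$217,716 × 150%/9⌋ = $36,286. Book value $181,430.
Year 3: ⌊$181,430 × 150%/9⌋ = $30,238. Book value $151,192.
Year 4: ⌊$151,192 × 150%/9⌋ = $25,198. Book value $125,994.
Year 5: ⌊$125,994 × 150%/9⌋ = $20,999. Book value $104,995.
Year 6: ⌊$104,995 × 150%/9⌋ = $17,499. Book value $87,496.
Year 7: ⌊$87,496 × 150%/9⌋ = $14,582. Book value $72,914.
Year 8: ⌊$72,914 × 150%/9⌋ = $12,152. Book value $60,762.
Year 9 (final): $60,762 − $12,600 = $48,162. Book value $12,600.

$43,543; $36,286; $30,238; $25,198; $20,999; $17,499; $14,582; $12,152; $48,162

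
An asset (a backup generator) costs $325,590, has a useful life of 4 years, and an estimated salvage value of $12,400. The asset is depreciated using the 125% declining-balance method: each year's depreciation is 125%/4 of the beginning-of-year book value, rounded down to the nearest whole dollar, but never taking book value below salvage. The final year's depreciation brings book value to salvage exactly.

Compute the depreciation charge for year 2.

Depreciable base = $325,590 − $12,400 = $313,190.
Year 1: ⌊$325,590 × 125%/4⌋ = $101,746. Book value $223,844.
Year 2: ⌊$223,844 × 125%/4⌋ = $69,951. Book value $153,893.

$69,951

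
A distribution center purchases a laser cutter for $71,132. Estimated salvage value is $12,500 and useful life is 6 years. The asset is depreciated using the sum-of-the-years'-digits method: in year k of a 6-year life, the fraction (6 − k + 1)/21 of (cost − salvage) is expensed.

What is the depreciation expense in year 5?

$5,584

Depreciable base = $71,132 − $12,500 = $58,632.
Sum of the years' digits = 6+5+4+3+2+1 = 21.
Year 1: $58,632 × 6/21 = $16,752. Book value $54,380.
Year 2: $58,632 × 5/21 = $13,960. Book value $40,420.
Year 3: $58,632 × 4/21 = $11,168. Book value $29,252.
Year 4: $58,632 × 3/21 = $8,376. Book value $20,876.
Year 5: $58,632 × 2/21 = $5,584. Book value $15,292.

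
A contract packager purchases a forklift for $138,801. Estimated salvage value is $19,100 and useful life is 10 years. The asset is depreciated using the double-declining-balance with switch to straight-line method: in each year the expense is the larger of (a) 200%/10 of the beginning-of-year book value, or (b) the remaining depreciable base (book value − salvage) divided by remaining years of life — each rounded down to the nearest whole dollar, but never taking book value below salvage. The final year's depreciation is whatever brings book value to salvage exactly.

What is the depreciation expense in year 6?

Depreciable base = $138,801 − $19,100 = $119,701.
Year 1: DB = ⌊$138,801 × 200%/10⌋ = $27,760; SL = ⌊$119,701/10⌋ = $11,970 → take DB $27,760. Book value $111,041.
Year 2: DB = ⌊$111,041 × 200%/10⌋ = $22,208; SL = ⌊$91,941/9⌋ = $10,215 → take DB $22,208. Book value $88,833.
Year 3: DB = ⌊$88,833 × 200%/10⌋ = $17,766; SL = ⌊$69,733/8⌋ = $8,716 → take DB $17,766. Book value $71,067.
Year 4: DB = ⌊$71,067 × 200%/10⌋ = $14,213; SL = ⌊$51,967/7⌋ = $7,423 → take DB $14,213. Book value $56,854.
Year 5: DB = ⌊$56,854 × 200%/10⌋ = $11,370; SL = ⌊$37,754/6⌋ = $6,292 → take DB $11,370. Book value $45,484.
Year 6: DB = ⌊$45,484 × 200%/10⌋ = $9,096; SL = ⌊$26,384/5⌋ = $5,276 → take DB $9,096. Book value $36,388.

$9,096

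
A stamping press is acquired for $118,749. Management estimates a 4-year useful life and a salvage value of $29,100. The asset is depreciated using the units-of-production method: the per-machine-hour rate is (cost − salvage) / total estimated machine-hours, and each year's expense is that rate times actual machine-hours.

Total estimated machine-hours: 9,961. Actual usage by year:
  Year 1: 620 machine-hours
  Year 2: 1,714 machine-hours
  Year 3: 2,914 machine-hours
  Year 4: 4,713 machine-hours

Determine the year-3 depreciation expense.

$26,226

Depreciable base = $118,749 − $29,100 = $89,649.
Rate = $89,649 / 9,961 machine-hours = $9 per machine-hour.
Year 1: 620 × $9 = $5,580. Book value $113,169.
Year 2: 1,714 × $9 = $15,426. Book value $97,743.
Year 3: 2,914 × $9 = $26,226. Book value $71,517.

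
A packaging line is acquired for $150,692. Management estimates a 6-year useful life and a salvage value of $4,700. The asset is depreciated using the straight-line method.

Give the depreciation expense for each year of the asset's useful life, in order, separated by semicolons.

Depreciable base = $150,692 − $4,700 = $145,992.
Annual expense = $145,992 / 6 = $24,332.
End of year 1: book value $126,360.
End of year 2: book value $102,028.
End of year 3: book value $77,696.
End of year 4: book value $53,364.
End of year 5: book value $29,032.
End of year 6: book value $4,700.

$24,332; $24,332; $24,332; $24,332; $24,332; $24,332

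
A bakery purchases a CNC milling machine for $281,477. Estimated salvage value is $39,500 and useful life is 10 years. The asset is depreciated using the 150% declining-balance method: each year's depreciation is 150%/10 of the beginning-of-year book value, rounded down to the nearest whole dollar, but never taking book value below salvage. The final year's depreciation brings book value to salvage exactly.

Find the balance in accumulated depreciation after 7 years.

Depreciable base = $281,477 − $39,500 = $241,977.
Year 1: ⌊$281,477 × 150%/10⌋ = $42,221. Book value $239,256.
Year 2: ⌊$239,256 × 150%/10⌋ = $35,888. Book value $203,368.
Year 3: ⌊$203,368 × 150%/10⌋ = $30,505. Book value $172,863.
Year 4: ⌊$172,863 × 150%/10⌋ = $25,929. Book value $146,934.
Year 5: ⌊$146,934 × 150%/10⌋ = $22,040. Book value $124,894.
Year 6: ⌊$124,894 × 150%/10⌋ = $18,734. Book value $106,160.
Year 7: ⌊$106,160 × 150%/10⌋ = $15,924. Book value $90,236.
Accumulated through year 7 = $281,477 − $90,236 = $191,241.

$191,241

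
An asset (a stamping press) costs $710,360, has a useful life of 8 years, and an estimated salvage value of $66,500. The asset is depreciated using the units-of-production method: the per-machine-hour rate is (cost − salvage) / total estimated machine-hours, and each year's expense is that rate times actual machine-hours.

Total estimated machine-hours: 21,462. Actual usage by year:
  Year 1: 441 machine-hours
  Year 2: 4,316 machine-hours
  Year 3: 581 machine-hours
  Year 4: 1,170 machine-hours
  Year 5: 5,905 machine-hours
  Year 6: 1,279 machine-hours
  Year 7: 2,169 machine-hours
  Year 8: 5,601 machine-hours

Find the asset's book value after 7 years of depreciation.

$234,530

Depreciable base = $710,360 − $66,500 = $643,860.
Rate = $643,860 / 21,462 machine-hours = $30 per machine-hour.
Year 1: 441 × $30 = $13,230. Book value $697,130.
Year 2: 4,316 × $30 = $129,480. Book value $567,650.
Year 3: 581 × $30 = $17,430. Book value $550,220.
Year 4: 1,170 × $30 = $35,100. Book value $515,120.
Year 5: 5,905 × $30 = $177,150. Book value $337,970.
Year 6: 1,279 × $30 = $38,370. Book value $299,600.
Year 7: 2,169 × $30 = $65,070. Book value $234,530.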